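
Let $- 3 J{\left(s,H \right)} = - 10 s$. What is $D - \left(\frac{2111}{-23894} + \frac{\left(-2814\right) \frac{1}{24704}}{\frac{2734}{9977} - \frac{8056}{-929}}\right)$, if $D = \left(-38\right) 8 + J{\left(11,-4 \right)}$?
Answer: $- \frac{754560243547897213}{2823612192665472} \approx -267.23$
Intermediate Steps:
$J{\left(s,H \right)} = \frac{10 s}{3}$ ($J{\left(s,H \right)} = - \frac{\left(-10\right) s}{3} = \frac{10 s}{3}$)
$D = - \frac{802}{3}$ ($D = \left(-38\right) 8 + \frac{10}{3} \cdot 11 = -304 + \frac{110}{3} = - \frac{802}{3} \approx -267.33$)
$D - \left(\frac{2111}{-23894} + \frac{\left(-2814\right) \frac{1}{24704}}{\frac{2734}{9977} - \frac{8056}{-929}}\right) = - \frac{802}{3} - \left(\frac{2111}{-23894} + \frac{\left(-2814\right) \frac{1}{24704}}{\frac{2734}{9977} - \frac{8056}{-929}}\right) = - \frac{802}{3} - \left(2111 \left(- \frac{1}{23894}\right) + \frac{\left(-2814\right) \frac{1}{24704}}{2734 \cdot \frac{1}{9977} - - \frac{8056}{929}}\right) = - \frac{802}{3} - \left(- \frac{2111}{23894} - \frac{1407}{12352 \left(\frac{2734}{9977} + \frac{8056}{929}\right)}\right) = - \frac{802}{3} - \left(- \frac{2111}{23894} - \frac{1407}{12352 \cdot \frac{82914598}{9268633}}\right) = - \frac{802}{3} - \left(- \frac{2111}{23894} - \frac{13040966631}{1024161114496}\right) = - \frac{802}{3} - - \frac{95138652668545}{941204064221824} = - \frac{802}{3} + \frac{95138652668545}{941204064221824} = - \frac{754560243547897213}{2823612192665472}$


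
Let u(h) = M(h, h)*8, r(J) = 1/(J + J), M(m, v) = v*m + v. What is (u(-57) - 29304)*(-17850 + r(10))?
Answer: 336293058/5 ≈ 6.7259e+7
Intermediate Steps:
M(m, v) = v + m*v (M(m, v) = m*v + v = v + m*v)
r(J) = 1/(2*J)
u(h) = 8*h*(1 + h) (u(h) = (h*(1 + h))*8 = 8*h*(1 + h))
(u(-57) - 29304)*(-17850 + r(10)) = (8*(-57)*(1 - 57) - 29304)*(-17850 + (½)/10) = (8*(-57)*(-56) - 29304)*(-17850 + (½)*(⅒)) = (25536 - 29304)*(-17850 + 1/20) = -3768*(-356999/20) = 336293058/5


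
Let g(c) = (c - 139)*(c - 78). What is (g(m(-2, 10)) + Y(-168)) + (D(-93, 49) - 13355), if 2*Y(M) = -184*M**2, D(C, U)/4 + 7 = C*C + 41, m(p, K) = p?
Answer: -2563951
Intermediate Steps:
D(C, U) = 136 + 4*C**2 (D(C, U) = -28 + 4*(C*C + 41) = -28 + 4*(C**2 + 41) = -28 + 4*(41 + C**2) = -28 + (164 + 4*C**2) = 136 + 4*C**2)
g(c) = (-139 + c)*(-78 + c)
Y(M) = -92*M**2 (Y(M) = (-184*M**2)/2 = -92*M**2)
(g(m(-2, 10)) + Y(-168)) + (D(-93, 49) - 13355) = ((10842 + (-2)**2 - 217*(-2)) - 92*(-168)**2) + ((136 + 4*(-93)**2) - 13355) = ((10842 + 4 + 434) - 92*28224) + ((136 + 4*8649) - 13355) = (11280 - 2596608) + ((136 + 34596) - 13355) = -2585328 + (34732 - 13355) = -2585328 + 21377 = -2563951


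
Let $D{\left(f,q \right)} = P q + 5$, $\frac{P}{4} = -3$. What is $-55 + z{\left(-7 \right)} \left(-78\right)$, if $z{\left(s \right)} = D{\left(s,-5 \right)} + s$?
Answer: $-4579$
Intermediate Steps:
$P = -12$ ($P = 4 \left(-3\right) = -12$)
$D{\left(f,q \right)} = 5 - 12 q$ ($D{\left(f,q \right)} = - 12 q + 5 = 5 - 12 q$)
$z{\left(s \right)} = 65 + s$ ($z{\left(s \right)} = \left(5 - -60\right) + s = \left(5 + 60\right) + s = 65 + s$)
$-55 + z{\left(-7 \right)} \left(-78\right) = -55 + \left(65 - 7\right) \left(-78\right) = -55 + 58 \left(-78\right) = -55 - 4524 = -4579$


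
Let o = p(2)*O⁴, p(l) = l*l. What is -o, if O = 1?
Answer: -4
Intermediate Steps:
p(l) = l²
o = 4 (o = 2²*1⁴ = 4*1 = 4)
-o = -1*4 = -4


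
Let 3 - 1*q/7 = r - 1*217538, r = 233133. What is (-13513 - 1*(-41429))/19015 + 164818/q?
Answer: -43575183/1037686580 ≈ -0.041993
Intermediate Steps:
q = -109144 (q = 21 - 7*(233133 - 1*217538) = 21 - 7*(233133 - 217538) = 21 - 7*15595 = 21 - 109165 = -109144)
(-13513 - 1*(-41429))/19015 + 164818/q = (-13513 - 1*(-41429))/19015 + 164818/(-109144) = (-13513 + 41429)*(1/19015) + 164818*(-1/109144) = 27916*(1/19015) - 82409/54572 = 27916/19015 - 82409/54572 = -43575183/1037686580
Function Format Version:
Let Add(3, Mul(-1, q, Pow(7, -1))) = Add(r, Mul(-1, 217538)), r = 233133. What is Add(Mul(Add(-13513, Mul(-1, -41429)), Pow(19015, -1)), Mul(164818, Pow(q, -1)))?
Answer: Rational(-43575183, 1037686580) ≈ -0.041993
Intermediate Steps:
q = -109144 (q = Add(21, Mul(-7, Add(233133, Mul(-1, 217538)))) = Add(21, Mul(-7, Add(233133, -217538))) = Add(21, Mul(-7, 15595)) = Add(21, -109165) = -109144)
Add(Mul(Add(-13513, Mul(-1, -41429)), Pow(19015, -1)), Mul(164818, Pow(q, -1))) = Add(Mul(Add(-13513, Mul(-1, -41429)), Pow(19015, -1)), Mul(164818, Pow(-109144, -1))) = Add(Mul(Add(-13513, 41429), Rational(1, 19015)), Mul(164818, Rational(-1, 109144))) = Add(Mul(27916, Rational(1, 19015)), Rational(-82409, 54572)) = Add(Rational(27916, 19015), Rational(-82409, 54572)) = Rational(-43575183, 1037686580)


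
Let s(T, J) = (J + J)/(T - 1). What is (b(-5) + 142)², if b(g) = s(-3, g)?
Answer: 83521/4 ≈ 20880.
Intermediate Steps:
s(T, J) = 2*J/(-1 + T) (s(T, J) = (2*J)/(-1 + T) = 2*J/(-1 + T))
b(g) = -g/2 (b(g) = 2*g/(-1 - 3) = 2*g/(-4) = 2*g*(-¼) = -g/2)
(b(-5) + 142)² = (-½*(-5) + 142)² = (5/2 + 142)² = (289/2)² = 83521/4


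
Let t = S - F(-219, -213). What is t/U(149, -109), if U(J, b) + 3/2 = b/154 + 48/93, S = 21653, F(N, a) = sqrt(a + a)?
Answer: -51685711/4038 + 2387*I*sqrt(426)/4038 ≈ -12800.0 + 12.201*I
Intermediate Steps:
F(N, a) = sqrt(2)*sqrt(a) (F(N, a) = sqrt(2*a) = sqrt(2)*sqrt(a))
U(J, b) = -61/62 + b/154 (U(J, b) = -3/2 + (b/154 + 48/93) = -3/2 + (b*(1/154) + 48*(1/93)) = -3/2 + (b/154 + 16/31) = -3/2 + (16/31 + b/154) = -61/62 + b/154)
t = 21653 - I*sqrt(426) (t = 21653 - sqrt(2)*sqrt(-213) = 21653 - sqrt(2)*I*sqrt(213) = 21653 - I*sqrt(426) ≈ 21653.0 - 20.64*I)
t/U(149, -109) = (21653 - I*sqrt(426))/(-61/62 + (1/154)*(-109)) = (21653 - I*sqrt(426))/(-61/62 - 109/154) = (21653 - I*sqrt(426))/(-4038/2387) = (21653 - I*sqrt(426))*(-2387/4038) = -51685711/4038 + 2387*I*sqrt(426)/4038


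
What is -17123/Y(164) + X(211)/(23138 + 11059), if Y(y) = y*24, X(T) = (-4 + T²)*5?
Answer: 96846443/44866464 ≈ 2.1586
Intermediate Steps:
X(T) = -20 + 5*T²
Y(y) = 24*y
-17123/Y(164) + X(211)/(23138 + 11059) = -17123/(24*164) + (-20 + 5*211²)/(23138 + 11059) = -17123/3936 + (-20 + 5*44521)/34197 = -17123*1/3936 + (-20 + 222605)*(1/34197) = -17123/3936 + 222585*(1/34197) = -17123/3936 + 74195/11399 = 96846443/44866464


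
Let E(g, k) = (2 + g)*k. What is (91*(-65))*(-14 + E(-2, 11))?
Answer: 82810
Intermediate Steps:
E(g, k) = k*(2 + g)
(91*(-65))*(-14 + E(-2, 11)) = (91*(-65))*(-14 + 11*(2 - 2)) = -5915*(-14 + 11*0) = -5915*(-14 + 0) = -5915*(-14) = 82810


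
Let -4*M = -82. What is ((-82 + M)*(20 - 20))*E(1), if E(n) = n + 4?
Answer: 0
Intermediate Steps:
M = 41/2 (M = -1/4*(-82) = 41/2 ≈ 20.500)
E(n) = 4 + n
((-82 + M)*(20 - 20))*E(1) = ((-82 + 41/2)*(20 - 20))*(4 + 1) = -123/2*0*5 = 0*5 = 0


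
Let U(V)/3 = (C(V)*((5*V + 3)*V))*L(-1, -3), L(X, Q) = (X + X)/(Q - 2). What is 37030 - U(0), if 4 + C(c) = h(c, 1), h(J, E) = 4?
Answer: 37030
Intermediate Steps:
L(X, Q) = 2*X/(-2 + Q) (L(X, Q) = (2*X)/(-2 + Q) = 2*X/(-2 + Q))
C(c) = 0 (C(c) = -4 + 4 = 0)
U(V) = 0 (U(V) = 3*((0*((5*V + 3)*V))*(2*(-1)/(-2 - 3))) = 3*((0*((3 + 5*V)*V))*(2*(-1)/(-5))) = 3*((0*(V*(3 + 5*V)))*(2*(-1)*(-⅕))) = 3*(0*(⅖)) = 3*0 = 0)
37030 - U(0) = 37030 - 1*0 = 37030 + 0 = 37030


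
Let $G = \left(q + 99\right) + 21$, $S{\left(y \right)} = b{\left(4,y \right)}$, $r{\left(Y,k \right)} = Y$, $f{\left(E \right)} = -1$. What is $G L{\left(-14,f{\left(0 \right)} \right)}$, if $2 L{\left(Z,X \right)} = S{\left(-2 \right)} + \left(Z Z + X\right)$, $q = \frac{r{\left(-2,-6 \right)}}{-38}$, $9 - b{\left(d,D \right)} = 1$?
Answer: $\frac{463043}{38} \approx 12185.0$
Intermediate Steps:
$b{\left(d,D \right)} = 8$ ($b{\left(d,D \right)} = 9 - 1 = 8$)
$q = \frac{1}{19}$ ($q = - \frac{2}{-38} = \left(-2\right) \left(- \frac{1}{38}\right) = \frac{1}{19} \approx 0.052632$)
$S{\left(y \right)} = 8$
$L{\left(Z,X \right)} = 4 + \frac{X}{2} + \frac{Z^{2}}{2}$ ($L{\left(Z,X \right)} = \frac{8 + \left(Z Z + X\right)}{2} = \frac{8 + \left(Z^{2} + X\right)}{2} = \frac{8 + \left(X + Z^{2}\right)}{2} = \frac{8 + X + Z^{2}}{2} = 4 + \frac{X}{2} + \frac{Z^{2}}{2}$)
$G = \frac{2281}{19}$ ($G = \left(\frac{1}{19} + 99\right) + 21 = \frac{1882}{19} + 21 = \frac{2281}{19} \approx 120.05$)
$G L{\left(-14,f{\left(0 \right)} \right)} = \frac{2281 \left(4 + \frac{1}{2} \left(-1\right) + \frac{\left(-14\right)^{2}}{2}\right)}{19} = \frac{2281 \left(4 - \frac{1}{2} + \frac{1}{2} \cdot 196\right)}{19} = \frac{2281 \left(4 - \frac{1}{2} + 98\right)}{19} = \frac{2281}{19} \cdot \frac{203}{2} = \frac{463043}{38}$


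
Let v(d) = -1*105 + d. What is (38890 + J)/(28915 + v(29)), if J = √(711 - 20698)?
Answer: 38890/28839 + I*√19987/28839 ≈ 1.3485 + 0.0049022*I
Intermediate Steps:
J = I*√19987 (J = √(-19987) = I*√19987 ≈ 141.38*I)
v(d) = -105 + d
(38890 + J)/(28915 + v(29)) = (38890 + I*√19987)/(28915 + (-105 + 29)) = (38890 + I*√19987)/(28915 - 76) = (38890 + I*√19987)/28839 = (38890 + I*√19987)*(1/28839) = 38890/28839 + I*√19987/28839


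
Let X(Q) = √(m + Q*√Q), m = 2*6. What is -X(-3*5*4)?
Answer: -2*√(3 - 30*I*√15) ≈ -15.442 + 15.048*I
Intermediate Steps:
m = 12
X(Q) = √(12 + Q^(3/2)) (X(Q) = √(12 + Q*√Q) = √(12 + Q^(3/2)))
-X(-3*5*4) = -√(12 + (-3*5*4)^(3/2)) = -√(12 + (-15*4)^(3/2)) = -√(12 + (-60)^(3/2)) = -√(12 - 120*I*√15)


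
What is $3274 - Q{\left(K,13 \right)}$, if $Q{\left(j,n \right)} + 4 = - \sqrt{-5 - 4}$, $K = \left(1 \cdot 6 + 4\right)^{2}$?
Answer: $3278 + 3 i \approx 3278.0 + 3.0 i$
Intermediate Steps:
$K = 100$ ($K = \left(6 + 4\right)^{2} = 10^{2} = 100$)
$Q{\left(j,n \right)} = -4 - 3 i$ ($Q{\left(j,n \right)} = -4 - \sqrt{-5 - 4} = -4 - \sqrt{-9} = -4 - 3 i$)
$3274 - Q{\left(K,13 \right)} = 3274 - \left(-4 - 3 i\right) = 3274 + \left(4 + 3 i\right) = 3278 + 3 i$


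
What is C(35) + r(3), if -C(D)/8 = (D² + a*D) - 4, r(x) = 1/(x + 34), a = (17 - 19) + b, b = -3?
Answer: -309615/37 ≈ -8368.0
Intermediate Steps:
a = -5 (a = (17 - 19) - 3 = -2 - 3 = -5)
r(x) = 1/(34 + x)
C(D) = 32 - 8*D² + 40*D (C(D) = -8*((D² - 5*D) - 4) = -8*(-4 + D² - 5*D) = 32 - 8*D² + 40*D)
C(35) + r(3) = (32 - 8*35² + 40*35) + 1/(34 + 3) = (32 - 8*1225 + 1400) + 1/37 = (32 - 9800 + 1400) + 1/37 = -8368 + 1/37 = -309615/37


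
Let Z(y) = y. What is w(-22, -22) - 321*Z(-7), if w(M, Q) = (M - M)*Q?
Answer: 2247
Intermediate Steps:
w(M, Q) = 0 (w(M, Q) = 0*Q = 0)
w(-22, -22) - 321*Z(-7) = 0 - 321*(-7) = 0 + 2247 = 2247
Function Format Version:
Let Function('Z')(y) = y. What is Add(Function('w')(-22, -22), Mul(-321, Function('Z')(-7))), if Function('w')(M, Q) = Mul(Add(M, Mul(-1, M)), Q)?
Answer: 2247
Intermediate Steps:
Function('w')(M, Q) = 0 (Function('w')(M, Q) = Mul(0, Q) = 0)
Add(Function('w')(-22, -22), Mul(-321, Function('Z')(-7))) = Add(0, Mul(-321, -7)) = Add(0, 2247) = 2247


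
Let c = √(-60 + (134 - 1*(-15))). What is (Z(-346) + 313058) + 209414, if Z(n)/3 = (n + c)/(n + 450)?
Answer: 27168025/52 + 3*√89/104 ≈ 5.2246e+5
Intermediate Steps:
c = √89 (c = √(-60 + (134 + 15)) = √(-60 + 149) = √89 ≈ 9.4340)
Z(n) = 3*(n + √89)/(450 + n) (Z(n) = 3*((n + √89)/(n + 450)) = 3*((n + √89)/(450 + n)) = 3*(n + √89)/(450 + n))
(Z(-346) + 313058) + 209414 = (3*(-346 + √89)/(450 - 346) + 313058) + 209414 = (3*(-346 + √89)/104 + 313058) + 209414 = (3*(1/104)*(-346 + √89) + 313058) + 209414 = ((-519/52 + 3*√89/104) + 313058) + 209414 = (16278497/52 + 3*√89/104) + 209414 = 27168025/52 + 3*√89/104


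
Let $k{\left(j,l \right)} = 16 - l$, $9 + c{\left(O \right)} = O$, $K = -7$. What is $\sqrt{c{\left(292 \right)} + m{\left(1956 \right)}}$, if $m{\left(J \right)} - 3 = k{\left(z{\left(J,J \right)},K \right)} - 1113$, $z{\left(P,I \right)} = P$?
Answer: $2 i \sqrt{201} \approx 28.355 i$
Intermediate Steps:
$c{\left(O \right)} = -9 + O$
$m{\left(J \right)} = -1087$ ($m{\left(J \right)} = 3 + \left(\left(16 - -7\right) - 1113\right) = 3 + \left(\left(16 + 7\right) - 1113\right) = 3 + \left(23 - 1113\right) = 3 - 1090 = -1087$)
$\sqrt{c{\left(292 \right)} + m{\left(1956 \right)}} = \sqrt{\left(-9 + 292\right) - 1087} = \sqrt{283 - 1087} = \sqrt{-804} = 2 i \sqrt{201}$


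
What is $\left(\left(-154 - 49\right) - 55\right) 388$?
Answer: $-100104$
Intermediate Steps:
$\left(\left(-154 - 49\right) - 55\right) 388 = \left(-203 - 55\right) 388 = \left(-258\right) 388 = -100104$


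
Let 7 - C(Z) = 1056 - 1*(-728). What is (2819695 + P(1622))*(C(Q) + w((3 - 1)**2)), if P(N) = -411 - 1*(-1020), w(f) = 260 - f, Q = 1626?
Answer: -4289682384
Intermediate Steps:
C(Z) = -1777 (C(Z) = 7 - (1056 - 1*(-728)) = 7 - (1056 + 728) = 7 - 1*1784 = 7 - 1784 = -1777)
P(N) = 609 (P(N) = -411 + 1020 = 609)
(2819695 + P(1622))*(C(Q) + w((3 - 1)**2)) = (2819695 + 609)*(-1777 + (260 - (3 - 1)**2)) = 2820304*(-1777 + (260 - 1*2**2)) = 2820304*(-1777 + (260 - 1*4)) = 2820304*(-1777 + (260 - 4)) = 2820304*(-1777 + 256) = 2820304*(-1521) = -4289682384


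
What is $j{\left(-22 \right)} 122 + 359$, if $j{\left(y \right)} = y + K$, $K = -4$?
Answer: $-2813$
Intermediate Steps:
$j{\left(y \right)} = -4 + y$ ($j{\left(y \right)} = y - 4 = -4 + y$)
$j{\left(-22 \right)} 122 + 359 = \left(-4 - 22\right) 122 + 359 = \left(-26\right) 122 + 359 = -3172 + 359 = -2813$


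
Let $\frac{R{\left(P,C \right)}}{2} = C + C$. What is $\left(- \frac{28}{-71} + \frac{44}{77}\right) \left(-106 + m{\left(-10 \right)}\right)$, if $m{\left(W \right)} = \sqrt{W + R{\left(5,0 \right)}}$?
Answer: $- \frac{50880}{497} + \frac{480 i \sqrt{10}}{497} \approx -102.37 + 3.0541 i$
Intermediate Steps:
$R{\left(P,C \right)} = 4 C$ ($R{\left(P,C \right)} = 2 \left(C + C\right) = 2 \cdot 2 C = 4 C$)
$m{\left(W \right)} = \sqrt{W}$ ($m{\left(W \right)} = \sqrt{W + 4 \cdot 0} = \sqrt{W + 0} = \sqrt{W}$)
$\left(- \frac{28}{-71} + \frac{44}{77}\right) \left(-106 + m{\left(-10 \right)}\right) = \left(- \frac{28}{-71} + \frac{44}{77}\right) \left(-106 + \sqrt{-10}\right) = \left(\left(-28\right) \left(- \frac{1}{71}\right) + 44 \cdot \frac{1}{77}\right) \left(-106 + i \sqrt{10}\right) = \left(\frac{28}{71} + \frac{4}{7}\right) \left(-106 + i \sqrt{10}\right) = \frac{480 \left(-106 + i \sqrt{10}\right)}{497} = - \frac{50880}{497} + \frac{480 i \sqrt{10}}{497}$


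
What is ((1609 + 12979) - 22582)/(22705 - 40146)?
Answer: 7994/17441 ≈ 0.45835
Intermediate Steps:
((1609 + 12979) - 22582)/(22705 - 40146) = (14588 - 22582)/(-17441) = -7994*(-1/17441) = 7994/17441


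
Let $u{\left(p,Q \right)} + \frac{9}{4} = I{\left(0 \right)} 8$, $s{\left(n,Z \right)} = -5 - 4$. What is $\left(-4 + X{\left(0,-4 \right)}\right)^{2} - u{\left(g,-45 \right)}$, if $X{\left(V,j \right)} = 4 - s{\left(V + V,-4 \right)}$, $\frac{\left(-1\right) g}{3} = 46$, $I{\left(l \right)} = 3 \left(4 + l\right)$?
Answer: $- \frac{51}{4} \approx -12.75$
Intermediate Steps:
$I{\left(l \right)} = 12 + 3 l$
$g = -138$ ($g = \left(-3\right) 46 = -138$)
$s{\left(n,Z \right)} = -9$ ($s{\left(n,Z \right)} = -5 - 4 = -9$)
$X{\left(V,j \right)} = 13$ ($X{\left(V,j \right)} = 4 - -9 = 4 + 9 = 13$)
$u{\left(p,Q \right)} = \frac{375}{4}$ ($u{\left(p,Q \right)} = - \frac{9}{4} + \left(12 + 3 \cdot 0\right) 8 = - \frac{9}{4} + \left(12 + 0\right) 8 = - \frac{9}{4} + 12 \cdot 8 = - \frac{9}{4} + 96 = \frac{375}{4}$)
$\left(-4 + X{\left(0,-4 \right)}\right)^{2} - u{\left(g,-45 \right)} = \left(-4 + 13\right)^{2} - \frac{375}{4} = 9^{2} - \frac{375}{4} = 81 - \frac{375}{4} = - \frac{51}{4}$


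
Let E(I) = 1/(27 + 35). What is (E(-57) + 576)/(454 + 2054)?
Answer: 35713/155496 ≈ 0.22967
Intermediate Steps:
E(I) = 1/62
(E(-57) + 576)/(454 + 2054) = (1/62 + 576)/(454 + 2054) = (35713/62)/2508 = (35713/62)*(1/2508) = 35713/155496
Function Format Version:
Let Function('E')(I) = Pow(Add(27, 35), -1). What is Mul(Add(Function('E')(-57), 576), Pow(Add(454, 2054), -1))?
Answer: Rational(35713, 155496) ≈ 0.22967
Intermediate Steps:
Function('E')(I) = Rational(1, 62) (Function('E')(I) = Pow(62, -1) = Rational(1, 62))
Mul(Add(Function('E')(-57), 576), Pow(Add(454, 2054), -1)) = Mul(Add(Rational(1, 62), 576), Pow(Add(454, 2054), -1)) = Mul(Rational(35713, 62), Pow(2508, -1)) = Mul(Rational(35713, 62), Rational(1, 2508)) = Rational(35713, 155496)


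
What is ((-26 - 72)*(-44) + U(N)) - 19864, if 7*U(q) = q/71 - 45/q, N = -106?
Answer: -819318505/52682 ≈ -15552.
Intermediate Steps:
U(q) = -45/(7*q) + q/497 (U(q) = (q/71 - 45/q)/7 = (-45/q + q/71)/7 = -45/(7*q) + q/497)
((-26 - 72)*(-44) + U(N)) - 19864 = ((-26 - 72)*(-44) + (1/497)*(-3195 + (-106)²)/(-106)) - 19864 = (-98*(-44) + (1/497)*(-1/106)*(-3195 + 11236)) - 19864 = (4312 + (1/497)*(-1/106)*8041) - 19864 = (4312 - 8041/52682) - 19864 = 227156743/52682 - 19864 = -819318505/52682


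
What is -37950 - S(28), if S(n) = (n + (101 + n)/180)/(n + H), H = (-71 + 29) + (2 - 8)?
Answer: -45538277/1200 ≈ -37949.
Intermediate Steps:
H = -48 (H = -42 - 6 = -48)
S(n) = (101/180 + 181*n/180)/(-48 + n) (S(n) = (n + (101 + n)/180)/(n - 48) = (n + (101 + n)*(1/180))/(-48 + n) = (n + (101/180 + n/180))/(-48 + n) = (101/180 + 181*n/180)/(-48 + n))
-37950 - S(28) = -37950 - (101 + 181*28)/(180*(-48 + 28)) = -37950 - (101 + 5068)/(180*(-20)) = -37950 - (-1)*5169/(180*20) = -37950 - 1*(-1723/1200) = -37950 + 1723/1200 = -45538277/1200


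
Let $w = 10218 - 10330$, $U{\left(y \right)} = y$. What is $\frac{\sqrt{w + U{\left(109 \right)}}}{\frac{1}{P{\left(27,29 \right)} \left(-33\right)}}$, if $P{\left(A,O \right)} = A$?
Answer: $- 891 i \sqrt{3} \approx - 1543.3 i$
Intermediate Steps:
$w = -112$
$\frac{\sqrt{w + U{\left(109 \right)}}}{\frac{1}{P{\left(27,29 \right)} \left(-33\right)}} = \frac{\sqrt{-112 + 109}}{\frac{1}{27 \left(-33\right)}} = \frac{\sqrt{-3}}{\frac{1}{-891}} = \frac{i \sqrt{3}}{- \frac{1}{891}} = i \sqrt{3} \left(-891\right) = - 891 i \sqrt{3}$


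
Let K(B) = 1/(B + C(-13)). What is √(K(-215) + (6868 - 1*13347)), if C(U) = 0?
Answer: I*√299491990/215 ≈ 80.492*I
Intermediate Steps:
K(B) = 1/B (K(B) = 1/(B + 0) = 1/B)
√(K(-215) + (6868 - 1*13347)) = √(1/(-215) + (6868 - 1*13347)) = √(-1/215 + (6868 - 13347)) = √(-1/215 - 6479) = √(-1392986/215) = I*√299491990/215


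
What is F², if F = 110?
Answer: 12100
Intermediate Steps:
F² = 110² = 12100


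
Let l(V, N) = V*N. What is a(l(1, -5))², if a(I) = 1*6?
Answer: 36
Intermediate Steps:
l(V, N) = N*V
a(I) = 6
a(l(1, -5))² = 6² = 36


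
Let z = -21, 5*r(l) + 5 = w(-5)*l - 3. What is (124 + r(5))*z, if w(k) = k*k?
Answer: -15477/5 ≈ -3095.4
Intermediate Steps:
w(k) = k²
r(l) = -8/5 + 5*l (r(l) = -1 + ((-5)²*l - 3)/5 = -1 + (25*l - 3)/5 = -1 + (-3 + 25*l)/5 = -1 + (-⅗ + 5*l) = -8/5 + 5*l)
(124 + r(5))*z = (124 + (-8/5 + 5*5))*(-21) = (124 + (-8/5 + 25))*(-21) = (124 + 117/5)*(-21) = (737/5)*(-21) = -15477/5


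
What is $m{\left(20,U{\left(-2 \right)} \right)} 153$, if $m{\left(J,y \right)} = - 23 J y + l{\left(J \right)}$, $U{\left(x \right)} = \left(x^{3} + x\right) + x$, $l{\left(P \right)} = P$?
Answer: $847620$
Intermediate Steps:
$U{\left(x \right)} = x^{3} + 2 x$ ($U{\left(x \right)} = \left(x + x^{3}\right) + x = x^{3} + 2 x$)
$m{\left(J,y \right)} = J - 23 J y$ ($m{\left(J,y \right)} = - 23 J y + J = J - 23 J y$)
$m{\left(20,U{\left(-2 \right)} \right)} 153 = 20 \left(1 - 23 \left(- 2 \left(2 + \left(-2\right)^{2}\right)\right)\right) 153 = 20 \left(1 - 23 \left(- 2 \left(2 + 4\right)\right)\right) 153 = 20 \left(1 - 23 \left(\left(-2\right) 6\right)\right) 153 = 20 \left(1 - -276\right) 153 = 20 \left(1 + 276\right) 153 = 20 \cdot 277 \cdot 153 = 5540 \cdot 153 = 847620$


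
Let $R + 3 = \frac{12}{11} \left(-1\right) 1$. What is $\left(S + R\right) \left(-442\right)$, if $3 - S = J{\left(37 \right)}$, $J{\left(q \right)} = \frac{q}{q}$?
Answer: $\frac{10166}{11} \approx 924.18$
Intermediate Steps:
$J{\left(q \right)} = 1$
$R = - \frac{45}{11}$ ($R = -3 + \frac{12}{11} \left(-1\right) 1 = -3 - \frac{12}{11} = - \frac{45}{11} \approx -4.0909$)
$S = 2$ ($S = 3 - 1 = 2$)
$\left(S + R\right) \left(-442\right) = \left(2 - \frac{45}{11}\right) \left(-442\right) = \left(- \frac{23}{11}\right) \left(-442\right) = \frac{10166}{11}$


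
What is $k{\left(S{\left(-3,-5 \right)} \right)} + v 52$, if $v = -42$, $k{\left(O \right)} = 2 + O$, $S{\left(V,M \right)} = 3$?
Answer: $-2179$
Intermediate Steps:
$k{\left(S{\left(-3,-5 \right)} \right)} + v 52 = \left(2 + 3\right) - 2184 = 5 - 2184 = -2179$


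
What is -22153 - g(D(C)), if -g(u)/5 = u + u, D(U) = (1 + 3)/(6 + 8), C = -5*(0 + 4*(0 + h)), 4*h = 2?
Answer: -155051/7 ≈ -22150.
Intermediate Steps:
h = ½ (h = (¼)*2 = ½ ≈ 0.50000)
C = -10 (C = -5*(0 + 4*(0 + ½)) = -5*(0 + 4*(½)) = -5*(0 + 2) = -5*2 = -10)
D(U) = 2/7 (D(U) = 4/14 = 4*(1/14) = 2/7)
g(u) = -10*u (g(u) = -5*(u + u) = -10*u)
-22153 - g(D(C)) = -22153 - (-10)*2/7 = -22153 - 1*(-20/7) = -22153 + 20/7 = -155051/7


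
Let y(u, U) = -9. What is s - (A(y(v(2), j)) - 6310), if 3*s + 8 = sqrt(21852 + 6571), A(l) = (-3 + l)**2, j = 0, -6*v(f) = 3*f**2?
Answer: 18490/3 + sqrt(28423)/3 ≈ 6219.5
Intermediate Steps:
v(f) = -f**2/2
s = -8/3 + sqrt(28423)/3 (s = -8/3 + sqrt(21852 + 6571)/3 = -8/3 + sqrt(28423)/3 ≈ 53.530)
s - (A(y(v(2), j)) - 6310) = (-8/3 + sqrt(28423)/3) - ((-3 - 9)**2 - 6310) = (-8/3 + sqrt(28423)/3) - ((-12)**2 - 6310) = (-8/3 + sqrt(28423)/3) - (144 - 6310) = (-8/3 + sqrt(28423)/3) - 1*(-6166) = (-8/3 + sqrt(28423)/3) + 6166 = 18490/3 + sqrt(28423)/3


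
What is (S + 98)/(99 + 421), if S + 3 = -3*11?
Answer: 31/260 ≈ 0.11923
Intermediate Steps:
S = -36 (S = -3 - 3*11 = -3 - 33 = -36)
(S + 98)/(99 + 421) = (-36 + 98)/(99 + 421) = 62/520 = 62*(1/520) = 31/260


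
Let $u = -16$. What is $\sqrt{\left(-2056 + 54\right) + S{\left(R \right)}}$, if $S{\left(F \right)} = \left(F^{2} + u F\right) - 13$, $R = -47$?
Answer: $\sqrt{946} \approx 30.757$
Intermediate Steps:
$S{\left(F \right)} = -13 + F^{2} - 16 F$ ($S{\left(F \right)} = \left(F^{2} - 16 F\right) - 13 = -13 + F^{2} - 16 F$)
$\sqrt{\left(-2056 + 54\right) + S{\left(R \right)}} = \sqrt{\left(-2056 + 54\right) - \left(-739 - 2209\right)} = \sqrt{-2002 + \left(-13 + 2209 + 752\right)} = \sqrt{-2002 + 2948} = \sqrt{946}$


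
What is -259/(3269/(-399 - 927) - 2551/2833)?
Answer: 972948522/12643703 ≈ 76.951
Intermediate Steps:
-259/(3269/(-399 - 927) - 2551/2833) = -259/(3269/(-1326) - 2551*1/2833) = -259/(3269*(-1/1326) - 2551/2833) = -259/(-3269/1326 - 2551/2833) = -259/(-12643703/3756558) = -259*(-3756558/12643703) = 972948522/12643703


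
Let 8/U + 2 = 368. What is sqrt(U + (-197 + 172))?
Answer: I*sqrt(836493)/183 ≈ 4.9978*I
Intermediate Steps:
U = 4/183 (U = 8/(-2 + 368) = 8/366 = 8*(1/366) = 4/183 ≈ 0.021858)
sqrt(U + (-197 + 172)) = sqrt(4/183 + (-197 + 172)) = sqrt(4/183 - 25) = sqrt(-4571/183) = I*sqrt(836493)/183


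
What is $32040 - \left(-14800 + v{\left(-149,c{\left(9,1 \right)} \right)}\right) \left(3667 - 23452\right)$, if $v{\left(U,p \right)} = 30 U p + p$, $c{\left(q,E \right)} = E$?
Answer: $-381205125$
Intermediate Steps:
$v{\left(U,p \right)} = p + 30 U p$ ($v{\left(U,p \right)} = 30 U p + p = p + 30 U p$)
$32040 - \left(-14800 + v{\left(-149,c{\left(9,1 \right)} \right)}\right) \left(3667 - 23452\right) = 32040 - \left(-14800 + 1 \left(1 + 30 \left(-149\right)\right)\right) \left(3667 - 23452\right) = 32040 - \left(-14800 + 1 \left(1 - 4470\right)\right) \left(-19785\right) = 32040 - \left(-14800 + 1 \left(-4469\right)\right) \left(-19785\right) = 32040 - \left(-14800 - 4469\right) \left(-19785\right) = 32040 - \left(-19269\right) \left(-19785\right) = 32040 - 381237165 = -381205125$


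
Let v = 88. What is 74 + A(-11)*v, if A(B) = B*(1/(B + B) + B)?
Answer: 10766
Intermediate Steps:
A(B) = B*(B + 1/(2*B)) (A(B) = B*(1/(2*B) + B) = B*(B + 1/(2*B)))
74 + A(-11)*v = 74 + (1/2 + (-11)**2)*88 = 74 + (1/2 + 121)*88 = 74 + (243/2)*88 = 74 + 10692 = 10766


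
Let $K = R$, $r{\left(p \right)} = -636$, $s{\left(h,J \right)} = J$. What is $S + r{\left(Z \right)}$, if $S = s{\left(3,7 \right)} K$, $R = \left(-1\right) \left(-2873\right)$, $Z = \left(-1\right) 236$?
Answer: $19475$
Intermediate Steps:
$Z = -236$
$R = 2873$
$K = 2873$
$S = 20111$ ($S = 7 \cdot 2873 = 20111$)
$S + r{\left(Z \right)} = 20111 - 636 = 19475$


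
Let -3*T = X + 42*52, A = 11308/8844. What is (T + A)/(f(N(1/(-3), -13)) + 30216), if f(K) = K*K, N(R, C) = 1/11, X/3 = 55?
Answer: -19012246/734883537 ≈ -0.025871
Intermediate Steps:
X = 165 (X = 3*55 = 165)
N(R, C) = 1/11
A = 257/201 (A = 11308*(1/8844) = 257/201 ≈ 1.2786)
f(K) = K²
T = -783 (T = -(165 + 42*52)/3 = -(165 + 2184)/3 = -⅓*2349 = -783)
(T + A)/(f(N(1/(-3), -13)) + 30216) = (-783 + 257/201)/((1/11)² + 30216) = -157126/(201*(1/121 + 30216)) = -157126/(201*3656137/121) = -157126/201*121/3656137 = -19012246/734883537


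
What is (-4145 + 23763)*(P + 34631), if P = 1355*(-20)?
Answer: 147743158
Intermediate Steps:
P = -27100
(-4145 + 23763)*(P + 34631) = (-4145 + 23763)*(-27100 + 34631) = 19618*7531 = 147743158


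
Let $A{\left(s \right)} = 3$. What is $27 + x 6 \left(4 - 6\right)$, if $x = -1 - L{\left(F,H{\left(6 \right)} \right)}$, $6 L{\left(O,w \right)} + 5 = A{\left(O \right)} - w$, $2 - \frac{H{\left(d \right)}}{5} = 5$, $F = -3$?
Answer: $65$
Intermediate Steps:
$H{\left(d \right)} = -15$ ($H{\left(d \right)} = 10 - 25 = -15$)
$L{\left(O,w \right)} = - \frac{1}{3} - \frac{w}{6}$ ($L{\left(O,w \right)} = - \frac{5}{6} + \frac{3 - w}{6} = - \frac{5}{6} - \left(- \frac{1}{2} + \frac{w}{6}\right) = - \frac{1}{3} - \frac{w}{6}$)
$x = - \frac{19}{6}$ ($x = -1 - \left(- \frac{1}{3} - - \frac{5}{2}\right) = -1 - \left(- \frac{1}{3} + \frac{5}{2}\right) = -1 - \frac{13}{6} = - \frac{19}{6} \approx -3.1667$)
$27 + x 6 \left(4 - 6\right) = 27 - \frac{19 \cdot 6 \left(4 - 6\right)}{6} = 27 - \frac{19 \cdot 6 \left(-2\right)}{6} = 27 - -38 = 27 + 38 = 65$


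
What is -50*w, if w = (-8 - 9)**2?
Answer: -14450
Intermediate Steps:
w = 289 (w = (-17)**2 = 289)
-50*w = -50*289 = -14450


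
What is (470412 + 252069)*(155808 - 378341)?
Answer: -160775864373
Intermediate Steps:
(470412 + 252069)*(155808 - 378341) = 722481*(-222533) = -160775864373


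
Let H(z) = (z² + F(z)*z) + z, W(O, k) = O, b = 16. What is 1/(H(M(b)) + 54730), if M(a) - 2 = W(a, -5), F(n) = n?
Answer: 1/55396 ≈ 1.8052e-5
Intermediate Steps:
M(a) = 2 + a
H(z) = z + 2*z² (H(z) = (z² + z*z) + z = (z² + z²) + z = 2*z² + z = z + 2*z²)
1/(H(M(b)) + 54730) = 1/((2 + 16)*(1 + 2*(2 + 16)) + 54730) = 1/(18*(1 + 2*18) + 54730) = 1/(18*(1 + 36) + 54730) = 1/(18*37 + 54730) = 1/(666 + 54730) = 1/55396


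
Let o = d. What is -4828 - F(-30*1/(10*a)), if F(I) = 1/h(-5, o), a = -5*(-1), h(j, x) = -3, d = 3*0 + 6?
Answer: -14483/3 ≈ -4827.7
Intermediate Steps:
d = 6 (d = 0 + 6 = 6)
o = 6
a = 5
F(I) = -1/3 (F(I) = 1/(-3) = -1/3)
-4828 - F(-30*1/(10*a)) = -4828 - 1*(-1/3) = -4828 + 1/3 = -14483/3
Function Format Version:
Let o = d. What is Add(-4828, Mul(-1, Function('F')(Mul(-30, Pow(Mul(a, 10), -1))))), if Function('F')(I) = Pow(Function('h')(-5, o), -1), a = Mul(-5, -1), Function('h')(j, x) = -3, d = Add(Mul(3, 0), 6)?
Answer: Rational(-14483, 3) ≈ -4827.7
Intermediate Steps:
d = 6 (d = Add(0, 6) = 6)
o = 6
a = 5
Function('F')(I) = Rational(-1, 3) (Function('F')(I) = Pow(-3, -1) = Rational(-1, 3))
Add(-4828, Mul(-1, Function('F')(Mul(-30, Pow(Mul(a, 10), -1))))) = Add(-4828, Mul(-1, Rational(-1, 3))) = Add(-4828, Rational(1, 3)) = Rational(-14483, 3)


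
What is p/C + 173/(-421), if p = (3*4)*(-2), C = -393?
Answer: -19295/55151 ≈ -0.34986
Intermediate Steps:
p = -24 (p = 12*(-2) = -24)
p/C + 173/(-421) = -24/(-393) + 173/(-421) = -24*(-1/393) + 173*(-1/421) = 8/131 - 173/421 = -19295/55151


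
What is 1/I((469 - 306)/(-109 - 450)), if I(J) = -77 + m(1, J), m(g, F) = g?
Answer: -1/76 ≈ -0.013158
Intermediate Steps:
I(J) = -76 (I(J) = -77 + 1 = -76)
1/I((469 - 306)/(-109 - 450)) = 1/(-76) = -1/76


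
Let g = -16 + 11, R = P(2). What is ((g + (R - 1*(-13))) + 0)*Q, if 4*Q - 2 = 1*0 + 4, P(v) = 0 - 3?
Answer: 15/2 ≈ 7.5000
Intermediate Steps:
P(v) = -3
R = -3
g = -5
Q = 3/2 (Q = 1/2 + (1*0 + 4)/4 = 1/2 + (0 + 4)/4 = 1/2 + (1/4)*4 = 1/2 + 1 = 3/2 ≈ 1.5000)
((g + (R - 1*(-13))) + 0)*Q = ((-5 + (-3 - 1*(-13))) + 0)*(3/2) = ((-5 + (-3 + 13)) + 0)*(3/2) = ((-5 + 10) + 0)*(3/2) = (5 + 0)*(3/2) = 5*(3/2) = 15/2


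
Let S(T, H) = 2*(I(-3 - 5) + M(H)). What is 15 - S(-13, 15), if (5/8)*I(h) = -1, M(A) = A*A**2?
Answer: -33659/5 ≈ -6731.8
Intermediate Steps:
M(A) = A**3
I(h) = -8/5 (I(h) = (8/5)*(-1) = -8/5)
S(T, H) = -16/5 + 2*H**3 (S(T, H) = 2*(-8/5 + H**3) = -16/5 + 2*H**3)
15 - S(-13, 15) = 15 - (-16/5 + 2*15**3) = 15 - (-16/5 + 2*3375) = 15 - (-16/5 + 6750) = 15 - 1*33734/5 = 15 - 33734/5 = -33659/5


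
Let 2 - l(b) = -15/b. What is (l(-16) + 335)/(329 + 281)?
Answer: 5377/9760 ≈ 0.55092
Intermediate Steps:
l(b) = 2 + 15/b (l(b) = 2 - (-15)/b = 2 + 15/b)
(l(-16) + 335)/(329 + 281) = ((2 + 15/(-16)) + 335)/(329 + 281) = ((2 + 15*(-1/16)) + 335)/610 = ((2 - 15/16) + 335)*(1/610) = (17/16 + 335)*(1/610) = (5377/16)*(1/610) = 5377/9760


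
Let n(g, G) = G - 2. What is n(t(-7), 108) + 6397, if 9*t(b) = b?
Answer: 6503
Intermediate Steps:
t(b) = b/9
n(g, G) = -2 + G
n(t(-7), 108) + 6397 = (-2 + 108) + 6397 = 106 + 6397 = 6503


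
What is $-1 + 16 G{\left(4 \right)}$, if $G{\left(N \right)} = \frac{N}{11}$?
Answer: $\frac{53}{11} \approx 4.8182$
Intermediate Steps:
$G{\left(N \right)} = \frac{N}{11}$ ($G{\left(N \right)} = N \frac{1}{11} = \frac{N}{11}$)
$-1 + 16 G{\left(4 \right)} = -1 + 16 \cdot \frac{1}{11} \cdot 4 = -1 + 16 \cdot \frac{4}{11} = -1 + \frac{64}{11} = \frac{53}{11}$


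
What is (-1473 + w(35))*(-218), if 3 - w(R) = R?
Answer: 328090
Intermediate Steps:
w(R) = 3 - R
(-1473 + w(35))*(-218) = (-1473 + (3 - 1*35))*(-218) = (-1473 + (3 - 35))*(-218) = (-1473 - 32)*(-218) = -1505*(-218) = 328090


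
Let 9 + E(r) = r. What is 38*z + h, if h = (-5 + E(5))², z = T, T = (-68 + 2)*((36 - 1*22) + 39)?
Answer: -132843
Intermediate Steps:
E(r) = -9 + r
T = -3498 (T = -66*((36 - 22) + 39) = -66*(14 + 39) = -66*53 = -3498)
z = -3498
h = 81 (h = (-5 + (-9 + 5))² = (-5 - 4)² = (-9)² = 81)
38*z + h = 38*(-3498) + 81 = -132924 + 81 = -132843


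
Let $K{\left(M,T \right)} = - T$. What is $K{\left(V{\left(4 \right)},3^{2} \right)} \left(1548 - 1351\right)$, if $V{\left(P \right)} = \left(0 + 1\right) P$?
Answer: $-1773$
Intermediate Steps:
$V{\left(P \right)} = P$ ($V{\left(P \right)} = 1 P = P$)
$K{\left(V{\left(4 \right)},3^{2} \right)} \left(1548 - 1351\right) = - 3^{2} \left(1548 - 1351\right) = \left(-1\right) 9 \cdot 197 = \left(-9\right) 197 = -1773$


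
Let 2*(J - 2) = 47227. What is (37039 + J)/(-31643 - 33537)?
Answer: -121309/130360 ≈ -0.93057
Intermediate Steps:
J = 47231/2 (J = 2 + (½)*47227 = 2 + 47227/2 = 47231/2 ≈ 23616.)
(37039 + J)/(-31643 - 33537) = (37039 + 47231/2)/(-31643 - 33537) = (121309/2)/(-65180) = (121309/2)*(-1/65180) = -121309/130360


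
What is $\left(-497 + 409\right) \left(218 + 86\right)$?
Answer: $-26752$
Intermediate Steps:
$\left(-497 + 409\right) \left(218 + 86\right) = \left(-88\right) 304 = -26752$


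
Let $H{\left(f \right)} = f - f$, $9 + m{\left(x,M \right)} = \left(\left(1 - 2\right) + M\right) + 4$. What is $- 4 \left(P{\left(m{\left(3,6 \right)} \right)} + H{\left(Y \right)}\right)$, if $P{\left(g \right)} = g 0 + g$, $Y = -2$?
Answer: $0$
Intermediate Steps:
$m{\left(x,M \right)} = -6 + M$ ($m{\left(x,M \right)} = -9 + \left(\left(\left(1 - 2\right) + M\right) + 4\right) = -9 + \left(\left(-1 + M\right) + 4\right) = -9 + \left(3 + M\right) = -6 + M$)
$P{\left(g \right)} = g$ ($P{\left(g \right)} = 0 + g = g$)
$H{\left(f \right)} = 0$
$- 4 \left(P{\left(m{\left(3,6 \right)} \right)} + H{\left(Y \right)}\right) = - 4 \left(\left(-6 + 6\right) + 0\right) = - 4 \left(0 + 0\right) = \left(-4\right) 0 = 0$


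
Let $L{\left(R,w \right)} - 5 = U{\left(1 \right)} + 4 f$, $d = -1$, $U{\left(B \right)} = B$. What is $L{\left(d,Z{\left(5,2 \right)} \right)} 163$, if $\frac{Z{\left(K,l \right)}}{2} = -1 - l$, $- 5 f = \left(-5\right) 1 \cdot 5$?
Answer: $4238$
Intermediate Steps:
$f = 5$ ($f = - \frac{\left(-5\right) 1 \cdot 5}{5} = - \frac{\left(-5\right) 5}{5} = \left(- \frac{1}{5}\right) \left(-25\right) = 5$)
$Z{\left(K,l \right)} = -2 - 2 l$ ($Z{\left(K,l \right)} = 2 \left(-1 - l\right) = -2 - 2 l$)
$L{\left(R,w \right)} = 26$ ($L{\left(R,w \right)} = 5 + \left(1 + 4 \cdot 5\right) = 5 + \left(1 + 20\right) = 5 + 21 = 26$)
$L{\left(d,Z{\left(5,2 \right)} \right)} 163 = 26 \cdot 163 = 4238$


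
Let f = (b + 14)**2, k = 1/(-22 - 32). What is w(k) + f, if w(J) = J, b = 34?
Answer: 124415/54 ≈ 2304.0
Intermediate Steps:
k = -1/54 (k = 1/(-54) = -1/54 ≈ -0.018519)
f = 2304 (f = (34 + 14)**2 = 48**2 = 2304)
w(k) + f = -1/54 + 2304 = 124415/54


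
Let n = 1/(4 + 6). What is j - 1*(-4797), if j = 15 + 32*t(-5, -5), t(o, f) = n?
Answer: 24076/5 ≈ 4815.2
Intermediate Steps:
n = ⅒ (n = 1/10 = ⅒ ≈ 0.10000)
t(o, f) = ⅒
j = 91/5 (j = 15 + 32*(⅒) = 15 + 16/5 = 91/5 ≈ 18.200)
j - 1*(-4797) = 91/5 - 1*(-4797) = 91/5 + 4797 = 24076/5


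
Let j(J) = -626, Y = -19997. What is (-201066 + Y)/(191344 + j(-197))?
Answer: -221063/190718 ≈ -1.1591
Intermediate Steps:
(-201066 + Y)/(191344 + j(-197)) = (-201066 - 19997)/(191344 - 626) = -221063/190718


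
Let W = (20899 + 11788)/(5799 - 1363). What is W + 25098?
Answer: 111367415/4436 ≈ 25105.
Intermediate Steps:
W = 32687/4436 ≈ 7.3686
W + 25098 = 32687/4436 + 25098 = 111367415/4436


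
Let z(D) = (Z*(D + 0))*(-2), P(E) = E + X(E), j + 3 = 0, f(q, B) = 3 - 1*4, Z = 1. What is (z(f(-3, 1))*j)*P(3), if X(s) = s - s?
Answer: -18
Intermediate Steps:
f(q, B) = -1 (f(q, B) = 3 - 4 = -1)
X(s) = 0
j = -3 (j = -3 + 0 = -3)
P(E) = E (P(E) = E + 0 = E)
z(D) = -2*D (z(D) = (1*(D + 0))*(-2) = (1*D)*(-2) = D*(-2) = -2*D)
(z(f(-3, 1))*j)*P(3) = (-2*(-1)*(-3))*3 = (2*(-3))*3 = -6*3 = -18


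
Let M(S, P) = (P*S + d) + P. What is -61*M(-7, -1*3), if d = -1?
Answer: -1037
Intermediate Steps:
M(S, P) = -1 + P + P*S (M(S, P) = (P*S - 1) + P = (-1 + P*S) + P = -1 + P + P*S)
-61*M(-7, -1*3) = -61*(-1 - 1*3 - 1*3*(-7)) = -61*(-1 - 3 - 3*(-7)) = -61*(-1 - 3 + 21) = -61*17 = -1037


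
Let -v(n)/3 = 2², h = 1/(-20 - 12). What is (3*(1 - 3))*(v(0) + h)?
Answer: 1155/16 ≈ 72.188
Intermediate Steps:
h = -1/32 (h = 1/(-32) = -1/32 ≈ -0.031250)
v(n) = -12 (v(n) = -3*2² = -3*4 = -12)
(3*(1 - 3))*(v(0) + h) = (3*(1 - 3))*(-12 - 1/32) = (3*(-2))*(-385/32) = -6*(-385/32) = 1155/16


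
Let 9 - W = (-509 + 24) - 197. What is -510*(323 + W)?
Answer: -517140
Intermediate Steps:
W = 691 (W = 9 - ((-509 + 24) - 197) = 9 - (-485 - 197) = 9 - 1*(-682) = 9 + 682 = 691)
-510*(323 + W) = -510*(323 + 691) = -510*1014 = -517140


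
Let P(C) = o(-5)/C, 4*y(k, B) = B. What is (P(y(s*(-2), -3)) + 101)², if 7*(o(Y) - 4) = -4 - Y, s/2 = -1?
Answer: 4020025/441 ≈ 9115.7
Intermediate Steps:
s = -2 (s = 2*(-1) = -2)
y(k, B) = B/4
o(Y) = 24/7 - Y/7 (o(Y) = 4 + (-4 - Y)/7 = 4 + (-4/7 - Y/7) = 24/7 - Y/7)
P(C) = 29/(7*C) (P(C) = (24/7 - ⅐*(-5))/C = (24/7 + 5/7)/C = 29/(7*C))
(P(y(s*(-2), -3)) + 101)² = (29/(7*(((¼)*(-3)))) + 101)² = (29/(7*(-¾)) + 101)² = ((29/7)*(-4/3) + 101)² = (-116/21 + 101)² = (2005/21)² = 4020025/441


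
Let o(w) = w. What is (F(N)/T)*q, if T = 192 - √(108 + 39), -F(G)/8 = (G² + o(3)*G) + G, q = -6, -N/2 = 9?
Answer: 774144/12239 + 28224*√3/12239 ≈ 67.246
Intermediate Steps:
N = -18 (N = -2*9 = -18)
F(G) = -32*G - 8*G² (F(G) = -8*((G² + 3*G) + G) = -8*(G² + 4*G) = -32*G - 8*G²)
T = 192 - 7*√3 (T = 192 - √147 = 192 - 7*√3 ≈ 179.88)
(F(N)/T)*q = ((-8*(-18)*(4 - 18))/(192 - 7*√3))*(-6) = ((-8*(-18)*(-14))/(192 - 7*√3))*(-6) = -2016/(192 - 7*√3)*(-6) = 12096/(192 - 7*√3)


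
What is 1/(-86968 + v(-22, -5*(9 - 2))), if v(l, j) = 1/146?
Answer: -146/12697327 ≈ -1.1498e-5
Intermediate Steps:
v(l, j) = 1/146
1/(-86968 + v(-22, -5*(9 - 2))) = 1/(-86968 + 1/146) = 1/(-12697327/146) = -146/12697327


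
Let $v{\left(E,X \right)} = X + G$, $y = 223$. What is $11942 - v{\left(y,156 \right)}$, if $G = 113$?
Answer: $11673$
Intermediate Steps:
$v{\left(E,X \right)} = 113 + X$ ($v{\left(E,X \right)} = X + 113 = 113 + X$)
$11942 - v{\left(y,156 \right)} = 11942 - \left(113 + 156\right) = 11942 - 269 = 11673$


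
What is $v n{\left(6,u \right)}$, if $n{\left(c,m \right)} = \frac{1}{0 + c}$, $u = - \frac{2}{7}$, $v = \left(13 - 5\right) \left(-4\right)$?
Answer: $- \frac{16}{3} \approx -5.3333$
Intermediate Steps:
$v = -32$ ($v = 8 \left(-4\right) = -32$)
$u = - \frac{2}{7}$ ($u = \left(-2\right) \frac{1}{7} = - \frac{2}{7} \approx -0.28571$)
$n{\left(c,m \right)} = \frac{1}{c}$
$v n{\left(6,u \right)} = - \frac{32}{6} = \left(-32\right) \frac{1}{6} = - \frac{16}{3}$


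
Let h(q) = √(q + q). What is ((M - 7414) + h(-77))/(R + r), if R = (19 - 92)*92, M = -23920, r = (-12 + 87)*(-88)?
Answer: 15667/6658 - I*√154/13316 ≈ 2.3531 - 0.00093194*I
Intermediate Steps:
r = -6600 (r = 75*(-88) = -6600)
R = -6716 (R = -73*92 = -6716)
h(q) = √2*√q (h(q) = √(2*q) = √2*√q)
((M - 7414) + h(-77))/(R + r) = ((-23920 - 7414) + √2*√(-77))/(-6716 - 6600) = (-31334 + √2*(I*√77))/(-13316) = (-31334 + I*√154)*(-1/13316) = 15667/6658 - I*√154/13316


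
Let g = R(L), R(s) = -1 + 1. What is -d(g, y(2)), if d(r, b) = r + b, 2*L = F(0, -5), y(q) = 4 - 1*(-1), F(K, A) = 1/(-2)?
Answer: -5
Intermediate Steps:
F(K, A) = -½
y(q) = 5 (y(q) = 4 + 1 = 5)
L = -¼ (L = (½)*(-½) = -¼ ≈ -0.25000)
R(s) = 0
g = 0
d(r, b) = b + r
-d(g, y(2)) = -(5 + 0) = -1*5 = -5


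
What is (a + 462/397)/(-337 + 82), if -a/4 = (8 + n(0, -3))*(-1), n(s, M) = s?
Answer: -13166/101235 ≈ -0.13005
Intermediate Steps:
a = 32 (a = -4*(8 + 0)*(-1) = -32*(-1) = -4*(-8) = 32)
(a + 462/397)/(-337 + 82) = (32 + 462/397)/(-337 + 82) = (32 + 462*(1/397))/(-255) = (32 + 462/397)*(-1/255) = (13166/397)*(-1/255) = -13166/101235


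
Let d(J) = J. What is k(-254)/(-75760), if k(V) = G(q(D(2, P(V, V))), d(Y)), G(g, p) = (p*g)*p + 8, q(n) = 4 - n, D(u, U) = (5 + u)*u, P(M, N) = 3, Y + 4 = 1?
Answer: 41/37880 ≈ 0.0010824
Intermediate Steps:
Y = -3 (Y = -4 + 1 = -3)
D(u, U) = u*(5 + u)
G(g, p) = 8 + g*p² (G(g, p) = (g*p)*p + 8 = g*p² + 8 = 8 + g*p²)
k(V) = -82 (k(V) = 8 + (4 - 2*(5 + 2))*(-3)² = 8 + (4 - 2*7)*9 = 8 + (4 - 1*14)*9 = 8 + (4 - 14)*9 = 8 - 10*9 = 8 - 90 = -82)
k(-254)/(-75760) = -82/(-75760) = -82*(-1/75760) = 41/37880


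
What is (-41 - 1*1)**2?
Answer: 1764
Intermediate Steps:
(-41 - 1*1)**2 = (-41 - 1)**2 = (-42)**2 = 1764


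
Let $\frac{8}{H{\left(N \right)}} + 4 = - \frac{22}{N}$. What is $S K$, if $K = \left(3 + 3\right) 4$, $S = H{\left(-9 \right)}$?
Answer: $- \frac{864}{7} \approx -123.43$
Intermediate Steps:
$H{\left(N \right)} = \frac{8}{-4 - \frac{22}{N}}$
$S = - \frac{36}{7}$ ($S = \left(-4\right) \left(-9\right) \frac{1}{11 + 2 \left(-9\right)} = \left(-4\right) \left(-9\right) \frac{1}{11 - 18} = \left(-4\right) \left(-9\right) \frac{1}{-7} = \left(-4\right) \left(-9\right) \left(- \frac{1}{7}\right) = - \frac{36}{7} \approx -5.1429$)
$K = 24$ ($K = 6 \cdot 4 = 24$)
$S K = \left(- \frac{36}{7}\right) 24 = - \frac{864}{7}$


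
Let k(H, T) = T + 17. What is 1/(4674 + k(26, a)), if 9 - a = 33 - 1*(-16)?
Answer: 1/4651 ≈ 0.00021501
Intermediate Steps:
a = -40 (a = 9 - (33 - 1*(-16)) = 9 - (33 + 16) = 9 - 1*49 = 9 - 49 = -40)
k(H, T) = 17 + T
1/(4674 + k(26, a)) = 1/(4674 + (17 - 40)) = 1/(4674 - 23) = 1/4651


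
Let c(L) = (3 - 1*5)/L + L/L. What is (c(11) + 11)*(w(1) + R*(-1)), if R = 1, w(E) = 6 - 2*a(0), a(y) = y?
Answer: 650/11 ≈ 59.091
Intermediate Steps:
w(E) = 6 (w(E) = 6 - 2*0 = 6 + 0 = 6)
c(L) = 1 - 2/L (c(L) = (3 - 5)/L + 1 = -2/L + 1 = 1 - 2/L)
(c(11) + 11)*(w(1) + R*(-1)) = ((-2 + 11)/11 + 11)*(6 + 1*(-1)) = ((1/11)*9 + 11)*(6 - 1) = (9/11 + 11)*5 = (130/11)*5 = 650/11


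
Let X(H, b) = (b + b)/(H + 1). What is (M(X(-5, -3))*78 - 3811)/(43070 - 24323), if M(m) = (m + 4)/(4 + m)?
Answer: -3733/18747 ≈ -0.19913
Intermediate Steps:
X(H, b) = 2*b/(1 + H) (X(H, b) = (2*b)/(1 + H) = 2*b/(1 + H))
M(m) = 1 (M(m) = (4 + m)/(4 + m) = 1)
(M(X(-5, -3))*78 - 3811)/(43070 - 24323) = (1*78 - 3811)/(43070 - 24323) = (78 - 3811)/18747 = -3733*1/18747 = -3733/18747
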